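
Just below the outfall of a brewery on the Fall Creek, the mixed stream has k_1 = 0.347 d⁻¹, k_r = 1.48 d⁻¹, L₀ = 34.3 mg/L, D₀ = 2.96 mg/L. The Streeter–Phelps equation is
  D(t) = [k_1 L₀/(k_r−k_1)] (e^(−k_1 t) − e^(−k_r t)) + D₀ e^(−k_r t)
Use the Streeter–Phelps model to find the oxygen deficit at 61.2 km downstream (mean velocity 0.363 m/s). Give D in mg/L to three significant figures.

D ≈ 4.92 mg/L

Travel time t = x/v = 61.2 km / (0.363 m/s) = 61200 m / 0.363 m/s = 168600 s = 1.951 d.
k_1 L₀/(k_r−k_1) = 0.347×34.3/(1.48−0.347) = 11.90/1.133 = 10.50 mg/L.
e^(−k_1 t) = e^(−0.347×1.951) = 0.5081; e^(−k_r t) = e^(−1.48×1.951) = 0.05569.
D = 10.50 × (0.5081 − 0.05569) + 2.96 × 0.05569 = 4.752 + 0.1648 = 4.917 mg/L.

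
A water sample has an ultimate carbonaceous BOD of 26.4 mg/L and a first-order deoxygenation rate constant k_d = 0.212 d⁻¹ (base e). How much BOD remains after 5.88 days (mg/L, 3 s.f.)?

L ≈ 7.59 mg/L

L_t = L₀ e^(−k_d t) = 26.4 × e^(−0.212×5.88) = 26.4 × 0.2875 = 7.590 mg/L.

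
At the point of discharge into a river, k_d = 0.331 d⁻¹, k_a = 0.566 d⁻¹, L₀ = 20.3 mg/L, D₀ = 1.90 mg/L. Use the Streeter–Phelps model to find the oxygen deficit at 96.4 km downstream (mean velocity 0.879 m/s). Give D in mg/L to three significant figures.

Travel time t = x/v = 96.4 km / (0.879 m/s) = 96400 m / 0.879 m/s = 109700 s = 1.269 d.
k_d L₀/(k_a−k_d) = 0.331×20.3/(0.566−0.331) = 6.719/0.2350 = 28.59 mg/L.
e^(−k_d t) = e^(−0.331×1.269) = 0.6569; e^(−k_a t) = e^(−0.566×1.269) = 0.4875.
D = 28.59 × (0.6569 − 0.4875) + 1.90 × 0.4875 = 4.845 + 0.9263 = 5.771 mg/L.

D ≈ 5.77 mg/L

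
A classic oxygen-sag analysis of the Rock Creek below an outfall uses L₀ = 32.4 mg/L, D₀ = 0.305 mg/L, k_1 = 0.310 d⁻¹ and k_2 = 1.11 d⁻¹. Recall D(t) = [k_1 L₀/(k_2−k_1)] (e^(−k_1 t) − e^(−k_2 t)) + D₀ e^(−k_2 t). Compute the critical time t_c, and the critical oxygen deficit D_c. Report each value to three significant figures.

At the critical point dD/dt = 0, so k_1 L₀ e^(−k_1 t) = k_2 D. Substituting D(t) from the Streeter–Phelps equation and solving for t gives
t_c = ln[(k_2/k_1)(1 − D₀(k_2−k_1)/(k_1 L₀))] / (k_2−k_1).
Here k_2−k_1 = 0.8000 d⁻¹ and 1 − D₀(k_2−k_1)/(k_1 L₀) = 1 − 0.305×0.8000/(0.310×32.4) = 0.9757, so
t_c = ln(3.581 × 0.9757) / 0.8000 = 1.251 / 0.8000 = 1.564 d.
D_c = (k_1/k_2) L₀ e^(−k_1 t_c) = (0.310/1.11) × 32.4 × e^(−0.310×1.564) = 0.2793 × 32.4 × 0.6159 = 5.573 mg/L.

t_c ≈ 1.56 d; D_c ≈ 5.57 mg/L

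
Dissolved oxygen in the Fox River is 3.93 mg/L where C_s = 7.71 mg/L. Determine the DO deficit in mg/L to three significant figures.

D = C_s − C = 7.71 − 3.93 = 3.78 mg/L.

D ≈ 3.78 mg/L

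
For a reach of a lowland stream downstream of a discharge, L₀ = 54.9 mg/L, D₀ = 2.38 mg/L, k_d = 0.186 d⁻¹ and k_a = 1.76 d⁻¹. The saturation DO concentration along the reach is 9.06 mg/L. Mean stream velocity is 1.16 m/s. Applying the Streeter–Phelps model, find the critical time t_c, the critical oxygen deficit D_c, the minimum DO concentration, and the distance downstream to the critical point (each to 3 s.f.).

t_c = [1/(k_a−k_d)] ln[(k_a/k_d)(1 − D₀(k_a−k_d)/(k_d L₀))]
= [1/(1.76−0.186)] ln[(1.76/0.186)(1 − 2.38×1.574/(0.186×54.9))]
= (1/1.574) ln[9.462 × 0.6331] = 0.6353 × ln(5.991) = 0.6353 × 1.790 = 1.137 d.
D_c = (k_d/k_a) L₀ e^(−k_d t_c) = (0.186/1.76) × 54.9 × e^(−0.186×1.137) = 0.1057 × 54.9 × 0.8093 = 4.696 mg/L.
Minimum DO = C_s − D_c = 9.06 − 4.696 = 4.364 mg/L.
x_c = v t_c = 1.16 m/s × 1.137 d × 86400 s/d = 114000 m ≈ 114 km.

t_c ≈ 1.14 d; D_c ≈ 4.70 mg/L; min DO ≈ 4.36 mg/L; x_c ≈ 114 km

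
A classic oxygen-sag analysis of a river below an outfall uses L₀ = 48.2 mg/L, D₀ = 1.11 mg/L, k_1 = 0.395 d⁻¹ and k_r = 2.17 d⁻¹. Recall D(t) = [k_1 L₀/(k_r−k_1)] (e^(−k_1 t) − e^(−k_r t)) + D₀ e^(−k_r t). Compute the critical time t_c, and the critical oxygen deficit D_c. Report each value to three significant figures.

t_c ≈ 0.898 d; D_c ≈ 6.15 mg/L

With k_r/k_1 = 5.494 and 1 − D₀(k_r−k_1)/(k_1 L₀) = 0.8965,
t_c = ln(5.494 × 0.8965) / (2.17 − 0.395) = ln(4.925) / 1.775 = 1.594/1.775 = 0.8982 d.
D_c = (k_1/k_r) L₀ e^(−k_1 t_c) = (0.395/2.17) × 48.2 × e^(−0.395×0.8982) = 0.1820 × 48.2 × 0.7013 = 6.153 mg/L.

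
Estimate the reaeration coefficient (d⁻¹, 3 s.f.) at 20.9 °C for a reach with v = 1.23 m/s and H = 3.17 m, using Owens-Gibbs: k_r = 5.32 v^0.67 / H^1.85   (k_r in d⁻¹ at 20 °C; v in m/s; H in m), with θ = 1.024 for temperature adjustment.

k_r(20) = 5.32 × 1.23^0.67 / 3.17^1.85 = 5.32 × 1.149 / 8.452 = 0.7231 d⁻¹.
k_r(20.9) = 0.7231 × 1.024^(20.9−20) = 0.7231 × 1.022 = 0.7387 d⁻¹.

k_r ≈ 0.739 d⁻¹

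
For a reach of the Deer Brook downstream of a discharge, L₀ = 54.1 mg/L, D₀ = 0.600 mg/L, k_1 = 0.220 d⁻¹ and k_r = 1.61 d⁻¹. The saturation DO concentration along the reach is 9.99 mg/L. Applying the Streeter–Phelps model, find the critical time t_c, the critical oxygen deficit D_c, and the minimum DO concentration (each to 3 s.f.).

t_c ≈ 1.38 d; D_c ≈ 5.46 mg/L; min DO ≈ 4.53 mg/L

t_c = [1/(k_r−k_1)] ln[(k_r/k_1)(1 − D₀(k_r−k_1)/(k_1 L₀))]
= [1/(1.61−0.220)] ln[(1.61/0.220)(1 − 0.600×1.390/(0.220×54.1))]
= (1/1.390) ln[7.318 × 0.9299] = 0.7194 × ln(6.805) = 0.7194 × 1.918 = 1.380 d.
D_c = (k_1/k_r) L₀ e^(−k_1 t_c) = (0.220/1.61) × 54.1 × e^(−0.220×1.380) = 0.1366 × 54.1 × 0.7382 = 5.457 mg/L.
Minimum DO = C_s − D_c = 9.99 − 5.457 = 4.533 mg/L.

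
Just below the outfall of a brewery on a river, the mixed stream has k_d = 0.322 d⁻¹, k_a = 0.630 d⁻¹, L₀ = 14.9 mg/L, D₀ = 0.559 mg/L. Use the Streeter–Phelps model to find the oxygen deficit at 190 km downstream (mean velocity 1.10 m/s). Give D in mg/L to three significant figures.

D ≈ 3.92 mg/L

Travel time t = x/v = 190 km / (1.10 m/s) = 190000 m / 1.10 m/s = 172700 s = 1.999 d.
k_d L₀/(k_a−k_d) = 0.322×14.9/(0.630−0.322) = 4.798/0.3080 = 15.58 mg/L.
e^(−k_d t) = e^(−0.322×1.999) = 0.5253; e^(−k_a t) = e^(−0.630×1.999) = 0.2838.
D = 15.58 × (0.5253 − 0.2838) + 0.559 × 0.2838 = 3.762 + 0.1586 = 3.921 mg/L.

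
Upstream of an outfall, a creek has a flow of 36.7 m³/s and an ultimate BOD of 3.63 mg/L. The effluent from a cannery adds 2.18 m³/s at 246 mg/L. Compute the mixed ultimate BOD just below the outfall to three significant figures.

17.2 mg/L

Flow-weighted mixing: C = (Q_r C_r + Q_w C_w)/(Q_r + Q_w)
= (36.7×3.63 + 2.18×246)/(36.7 + 2.18) = 669.5/38.88 = 17.22 mg/L.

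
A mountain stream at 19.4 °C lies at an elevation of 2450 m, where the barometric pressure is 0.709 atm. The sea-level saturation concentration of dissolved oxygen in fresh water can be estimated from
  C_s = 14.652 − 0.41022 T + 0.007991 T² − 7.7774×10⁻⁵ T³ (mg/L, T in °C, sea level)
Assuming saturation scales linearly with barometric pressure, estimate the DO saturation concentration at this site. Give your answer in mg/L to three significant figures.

C_s ≈ 6.48 mg/L

At sea level: C_s = 14.652 − 0.41022×19.4 + 0.007991×19.4² − 7.7774×10⁻⁵×19.4³ = 9.133 mg/L.
Pressure correction: C_s' = 9.133 × 0.709 = 6.476 mg/L.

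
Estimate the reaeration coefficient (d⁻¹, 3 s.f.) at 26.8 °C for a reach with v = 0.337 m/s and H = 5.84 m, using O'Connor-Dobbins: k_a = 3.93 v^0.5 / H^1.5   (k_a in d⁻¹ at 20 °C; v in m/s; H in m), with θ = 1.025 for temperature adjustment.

k_a(20) = 3.93 × 0.337^0.5 / 5.84^1.5 = 3.93 × 0.5805 / 14.11 = 0.1617 d⁻¹.
k_a(26.8) = 0.1617 × 1.025^(26.8−20) = 0.1617 × 1.183 = 0.1912 d⁻¹.

k_a ≈ 0.191 d⁻¹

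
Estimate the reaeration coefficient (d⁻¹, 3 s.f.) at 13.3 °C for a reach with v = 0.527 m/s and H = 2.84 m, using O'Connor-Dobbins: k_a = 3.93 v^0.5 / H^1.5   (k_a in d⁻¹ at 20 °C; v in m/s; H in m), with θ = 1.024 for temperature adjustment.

k_a ≈ 0.509 d⁻¹

k_a(20) = 3.93 × 0.527^0.5 / 2.84^1.5 = 3.93 × 0.7259 / 4.786 = 0.5961 d⁻¹.
k_a(13.3) = 0.5961 × 1.024^(13.3−20) = 0.5961 × 0.8531 = 0.5085 d⁻¹.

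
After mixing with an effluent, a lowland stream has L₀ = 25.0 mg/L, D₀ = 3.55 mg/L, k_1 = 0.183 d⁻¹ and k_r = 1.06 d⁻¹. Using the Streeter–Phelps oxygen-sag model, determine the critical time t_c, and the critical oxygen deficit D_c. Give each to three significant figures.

t_c ≈ 0.702 d; D_c ≈ 3.80 mg/L

t_c = [1/(k_r−k_1)] ln[(k_r/k_1)(1 − D₀(k_r−k_1)/(k_1 L₀))]
= [1/(1.06−0.183)] ln[(1.06/0.183)(1 − 3.55×0.8770/(0.183×25.0))]
= (1/0.8770) ln[5.792 × 0.3195] = 1.140 × ln(1.851) = 1.140 × 0.6155 = 0.7018 d.
D_c = (k_1/k_r) L₀ e^(−k_1 t_c) = (0.183/1.06) × 25.0 × e^(−0.183×0.7018) = 0.1726 × 25.0 × 0.8795 = 3.796 mg/L.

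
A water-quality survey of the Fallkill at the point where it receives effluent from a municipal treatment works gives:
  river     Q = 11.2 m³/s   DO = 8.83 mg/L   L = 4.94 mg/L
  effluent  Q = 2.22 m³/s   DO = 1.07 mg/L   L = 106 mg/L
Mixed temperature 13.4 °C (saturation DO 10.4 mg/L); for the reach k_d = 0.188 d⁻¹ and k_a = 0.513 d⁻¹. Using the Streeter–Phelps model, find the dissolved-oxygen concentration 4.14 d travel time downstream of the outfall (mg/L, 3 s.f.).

DO ≈ 5.80 mg/L

Mixed DO = (11.2×8.83 + 2.22×1.07)/(11.2+2.22) = 101.3/13.42 = 7.546 mg/L.
Mixed L₀ = (11.2×4.94 + 2.22×106)/(13.42) = 290.6/13.42 = 21.66 mg/L.
Initial deficit D₀ = C_s − DO₀ = 10.4 − 7.546 = 2.854 mg/L.
D(4.14) = [0.188×21.66/(0.513−0.188)](e^(−0.188×4.14) − e^(−0.513×4.14)) + 2.854 e^(−0.513×4.14)
= 12.53 × (0.4592 − 0.1196) + 2.854 × 0.1196 = 4.596 mg/L.
DO = 10.4 − 4.596 = 5.804 mg/L.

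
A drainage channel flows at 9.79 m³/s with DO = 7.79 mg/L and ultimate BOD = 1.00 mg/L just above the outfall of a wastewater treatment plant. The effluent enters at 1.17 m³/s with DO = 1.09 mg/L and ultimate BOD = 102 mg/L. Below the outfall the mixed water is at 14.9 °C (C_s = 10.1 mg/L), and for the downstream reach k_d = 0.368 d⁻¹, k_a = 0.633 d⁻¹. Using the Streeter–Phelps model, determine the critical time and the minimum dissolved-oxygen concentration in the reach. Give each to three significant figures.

t_c ≈ 1.28 d; minimum DO ≈ 5.82 mg/L

Mixed DO = (9.79×7.79 + 1.17×1.09)/(9.79+1.17) = 77.54/10.96 = 7.075 mg/L.
Mixed L₀ = (9.79×1.00 + 1.17×102)/(10.96) = 129.1/10.96 = 11.78 mg/L.
Initial deficit D₀ = C_s − DO₀ = 10.1 − 7.075 = 3.025 mg/L.
t_c = (1/0.2650) ln[(0.633/0.368)(1 − 3.025×0.2650/(0.368×11.78))] = 3.774 × ln(1.402) = 1.275 d.
D_c = (0.368/0.633) × 11.78 × e^(−0.368×1.275) = 0.5814 × 11.78 × 0.6254 = 4.284 mg/L.
Minimum DO = 10.1 − 4.284 = 5.816 mg/L.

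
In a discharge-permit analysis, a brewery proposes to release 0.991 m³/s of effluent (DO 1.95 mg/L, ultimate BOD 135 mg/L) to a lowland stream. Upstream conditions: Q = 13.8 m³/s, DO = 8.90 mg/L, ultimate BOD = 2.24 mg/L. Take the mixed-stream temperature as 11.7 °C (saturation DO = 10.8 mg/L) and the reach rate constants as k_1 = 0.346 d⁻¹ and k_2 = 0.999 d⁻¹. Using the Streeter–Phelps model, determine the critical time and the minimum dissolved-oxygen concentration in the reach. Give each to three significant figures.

Mixed DO = (13.8×8.90 + 0.991×1.95)/(13.8+0.991) = 124.8/14.79 = 8.434 mg/L.
Mixed L₀ = (13.8×2.24 + 0.991×135)/(14.79) = 164.7/14.79 = 11.13 mg/L.
Initial deficit D₀ = C_s − DO₀ = 10.8 − 8.434 = 2.366 mg/L.
t_c = (1/0.6530) ln[(0.999/0.346)(1 − 2.366×0.6530/(0.346×11.13))] = 1.531 × ln(1.730) = 0.8390 d.
D_c = (0.346/0.999) × 11.13 × e^(−0.346×0.8390) = 0.3463 × 11.13 × 0.7480 = 2.885 mg/L.
Minimum DO = 10.8 − 2.885 = 7.915 mg/L.

t_c ≈ 0.839 d; minimum DO ≈ 7.92 mg/L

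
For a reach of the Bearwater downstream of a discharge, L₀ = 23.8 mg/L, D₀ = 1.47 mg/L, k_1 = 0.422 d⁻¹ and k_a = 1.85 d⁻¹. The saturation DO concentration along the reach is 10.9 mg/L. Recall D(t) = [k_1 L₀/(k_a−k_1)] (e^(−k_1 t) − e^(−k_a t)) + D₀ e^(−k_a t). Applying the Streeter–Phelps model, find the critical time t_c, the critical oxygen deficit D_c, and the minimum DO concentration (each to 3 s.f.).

At the critical point dD/dt = 0, so k_1 L₀ e^(−k_1 t) = k_a D. Substituting D(t) from the Streeter–Phelps equation and solving for t gives
t_c = ln[(k_a/k_1)(1 − D₀(k_a−k_1)/(k_1 L₀))] / (k_a−k_1).
Here k_a−k_1 = 1.428 d⁻¹ and 1 − D₀(k_a−k_1)/(k_1 L₀) = 1 − 1.47×1.428/(0.422×23.8) = 0.7910, so
t_c = ln(4.384 × 0.7910) / 1.428 = 1.243 / 1.428 = 0.8708 d.
D_c = (k_1/k_a) L₀ e^(−k_1 t_c) = (0.422/1.85) × 23.8 × e^(−0.422×0.8708) = 0.2281 × 23.8 × 0.6925 = 3.759 mg/L.
Minimum DO = C_s − D_c = 10.9 − 3.759 = 7.141 mg/L.

t_c ≈ 0.871 d; D_c ≈ 3.76 mg/L; min DO ≈ 7.14 mg/L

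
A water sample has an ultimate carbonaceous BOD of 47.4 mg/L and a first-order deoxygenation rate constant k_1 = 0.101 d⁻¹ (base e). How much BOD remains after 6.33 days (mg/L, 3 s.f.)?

L_t = L₀ e^(−k_1 t) = 47.4 × e^(−0.101×6.33) = 47.4 × 0.5276 = 25.01 mg/L.

L ≈ 25.0 mg/L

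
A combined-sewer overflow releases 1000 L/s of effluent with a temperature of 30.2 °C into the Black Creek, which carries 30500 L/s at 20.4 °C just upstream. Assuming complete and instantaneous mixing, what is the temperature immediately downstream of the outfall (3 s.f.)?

Flow-weighted mixing: C = (Q_r C_r + Q_w C_w)/(Q_r + Q_w)
= (30500×20.4 + 1000×30.2)/(30500 + 1000) = 652400/31500 = 20.71 °C.

20.7 °C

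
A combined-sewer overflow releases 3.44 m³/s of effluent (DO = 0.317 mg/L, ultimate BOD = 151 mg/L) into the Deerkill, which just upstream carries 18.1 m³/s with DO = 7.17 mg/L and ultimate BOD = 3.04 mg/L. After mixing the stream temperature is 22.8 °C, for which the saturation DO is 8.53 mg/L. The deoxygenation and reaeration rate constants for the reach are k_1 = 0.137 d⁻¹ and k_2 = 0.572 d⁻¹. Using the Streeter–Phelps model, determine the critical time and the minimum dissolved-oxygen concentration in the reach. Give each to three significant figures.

Mixed DO = (18.1×7.17 + 3.44×0.317)/(18.1+3.44) = 130.9/21.54 = 6.076 mg/L.
Mixed L₀ = (18.1×3.04 + 3.44×151)/(21.54) = 574.5/21.54 = 26.67 mg/L.
Initial deficit D₀ = C_s − DO₀ = 8.53 − 6.076 = 2.454 mg/L.
t_c = (1/0.4350) ln[(0.572/0.137)(1 − 2.454×0.4350/(0.137×26.67))] = 2.299 × ln(2.955) = 2.491 d.
D_c = (0.137/0.572) × 26.67 × e^(−0.137×2.491) = 0.2395 × 26.67 × 0.7109 = 4.541 mg/L.
Minimum DO = 8.53 − 4.541 = 3.989 mg/L.

t_c ≈ 2.49 d; minimum DO ≈ 3.99 mg/L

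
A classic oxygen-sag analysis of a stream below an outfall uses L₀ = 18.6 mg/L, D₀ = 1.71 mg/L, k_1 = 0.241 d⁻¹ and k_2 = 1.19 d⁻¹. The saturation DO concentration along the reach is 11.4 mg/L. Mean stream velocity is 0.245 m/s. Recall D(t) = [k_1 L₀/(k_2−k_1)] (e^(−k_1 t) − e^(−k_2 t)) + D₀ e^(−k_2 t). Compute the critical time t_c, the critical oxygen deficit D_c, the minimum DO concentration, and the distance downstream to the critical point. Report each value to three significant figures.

t_c ≈ 1.21 d; D_c ≈ 2.81 mg/L; min DO ≈ 8.59 mg/L; x_c ≈ 25.6 km

With k_2/k_1 = 4.938 and 1 − D₀(k_2−k_1)/(k_1 L₀) = 0.6380,
t_c = ln(4.938 × 0.6380) / (1.19 − 0.241) = ln(3.150) / 0.9490 = 1.147/0.9490 = 1.209 d.
D_c = (k_1/k_2) L₀ e^(−k_1 t_c) = (0.241/1.19) × 18.6 × e^(−0.241×1.209) = 0.2025 × 18.6 × 0.7472 = 2.815 mg/L.
Minimum DO = C_s − D_c = 11.4 − 2.815 = 8.585 mg/L.
x_c = v t_c = 0.245 m/s × 1.209 d × 86400 s/d = 25590 m ≈ 25.6 km.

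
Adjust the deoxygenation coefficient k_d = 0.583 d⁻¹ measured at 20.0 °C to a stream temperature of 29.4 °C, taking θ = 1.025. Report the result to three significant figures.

k_d(T₂) = k_d(T₁) · θ^(T₂−T₁) = 0.583 × 1.025^(29.4−20.0)
= 0.583 × 1.025^9.40 = 0.583 × 1.261 = 0.7353 d⁻¹.

k_d ≈ 0.735 d⁻¹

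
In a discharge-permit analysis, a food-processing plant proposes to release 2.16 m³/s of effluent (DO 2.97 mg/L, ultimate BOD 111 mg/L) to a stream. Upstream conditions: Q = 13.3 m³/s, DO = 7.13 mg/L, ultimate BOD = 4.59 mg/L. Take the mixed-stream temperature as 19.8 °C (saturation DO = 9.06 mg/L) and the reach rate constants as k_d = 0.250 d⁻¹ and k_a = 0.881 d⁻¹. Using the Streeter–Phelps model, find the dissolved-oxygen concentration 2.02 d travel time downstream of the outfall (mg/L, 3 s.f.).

Mixed DO = (13.3×7.13 + 2.16×2.97)/(13.3+2.16) = 101.2/15.46 = 6.549 mg/L.
Mixed L₀ = (13.3×4.59 + 2.16×111)/(15.46) = 300.8/15.46 = 19.46 mg/L.
Initial deficit D₀ = C_s − DO₀ = 9.06 − 6.549 = 2.511 mg/L.
D(2.02) = [0.250×19.46/(0.881−0.250)](e^(−0.250×2.02) − e^(−0.881×2.02)) + 2.511 e^(−0.881×2.02)
= 7.709 × (0.6035 − 0.1687) + 2.511 × 0.1687 = 3.775 mg/L.
DO = 9.06 − 3.775 = 5.285 mg/L.

DO ≈ 5.28 mg/L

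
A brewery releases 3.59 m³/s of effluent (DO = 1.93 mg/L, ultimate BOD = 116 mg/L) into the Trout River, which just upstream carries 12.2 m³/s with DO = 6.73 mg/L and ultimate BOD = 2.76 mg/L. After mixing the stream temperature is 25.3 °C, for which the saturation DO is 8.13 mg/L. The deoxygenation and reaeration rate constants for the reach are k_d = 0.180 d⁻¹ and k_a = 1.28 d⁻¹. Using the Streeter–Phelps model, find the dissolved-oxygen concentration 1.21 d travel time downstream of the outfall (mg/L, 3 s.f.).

DO ≈ 4.84 mg/L

Mixed DO = (12.2×6.73 + 3.59×1.93)/(12.2+3.59) = 89.03/15.79 = 5.639 mg/L.
Mixed L₀ = (12.2×2.76 + 3.59×116)/(15.79) = 450.1/15.79 = 28.51 mg/L.
Initial deficit D₀ = C_s − DO₀ = 8.13 − 5.639 = 2.491 mg/L.
D(1.21) = [0.180×28.51/(1.28−0.180)](e^(−0.180×1.21) − e^(−1.28×1.21)) + 2.491 e^(−1.28×1.21)
= 4.665 × (0.8043 − 0.2125) + 2.491 × 0.2125 = 3.290 mg/L.
DO = 8.13 − 3.290 = 4.840 mg/L.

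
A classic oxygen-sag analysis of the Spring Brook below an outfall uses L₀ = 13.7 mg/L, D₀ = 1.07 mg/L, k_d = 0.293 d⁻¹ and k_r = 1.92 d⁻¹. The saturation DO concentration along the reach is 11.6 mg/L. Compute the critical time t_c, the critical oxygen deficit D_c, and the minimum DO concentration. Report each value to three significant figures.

t_c ≈ 0.806 d; D_c ≈ 1.65 mg/L; min DO ≈ 9.95 mg/L

t_c = [1/(k_r−k_d)] ln[(k_r/k_d)(1 − D₀(k_r−k_d)/(k_d L₀))]
= [1/(1.92−0.293)] ln[(1.92/0.293)(1 − 1.07×1.627/(0.293×13.7))]
= (1/1.627) ln[6.553 × 0.5663] = 0.6146 × ln(3.711) = 0.6146 × 1.311 = 0.8060 d.
D_c = (k_d/k_r) L₀ e^(−k_d t_c) = (0.293/1.92) × 13.7 × e^(−0.293×0.8060) = 0.1526 × 13.7 × 0.7897 = 1.651 mg/L.
Minimum DO = C_s − D_c = 11.6 − 1.651 = 9.949 mg/L.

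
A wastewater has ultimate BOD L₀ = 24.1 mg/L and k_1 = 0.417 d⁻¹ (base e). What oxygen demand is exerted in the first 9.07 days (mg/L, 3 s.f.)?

y_t = L₀(1 − e^(−k_1 t)) = 24.1 × (1 − e^(−0.417×9.07))
= 24.1 × (1 − 0.02277) = 24.1 × 0.9772 = 23.55 mg/L.

y ≈ 23.6 mg/L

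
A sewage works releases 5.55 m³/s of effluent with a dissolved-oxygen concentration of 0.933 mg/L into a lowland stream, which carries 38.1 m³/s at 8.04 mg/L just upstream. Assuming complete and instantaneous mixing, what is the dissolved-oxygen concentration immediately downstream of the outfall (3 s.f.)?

Flow-weighted mixing: C = (Q_r C_r + Q_w C_w)/(Q_r + Q_w)
= (38.1×8.04 + 5.55×0.933)/(38.1 + 5.55) = 311.5/43.65 = 7.136 mg/L.

7.14 mg/L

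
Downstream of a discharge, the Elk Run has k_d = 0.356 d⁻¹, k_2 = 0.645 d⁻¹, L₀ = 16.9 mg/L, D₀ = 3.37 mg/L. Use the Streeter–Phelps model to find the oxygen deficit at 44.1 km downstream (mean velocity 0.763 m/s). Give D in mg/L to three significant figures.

Travel time t = x/v = 44.1 km / (0.763 m/s) = 44100 m / 0.763 m/s = 57800 s = 0.6690 d.
k_d L₀/(k_2−k_d) = 0.356×16.9/(0.645−0.356) = 6.016/0.2890 = 20.82 mg/L.
e^(−k_d t) = e^(−0.356×0.6690) = 0.7881; e^(−k_2 t) = e^(−0.645×0.6690) = 0.6495.
D = 20.82 × (0.7881 − 0.6495) + 3.37 × 0.6495 = 2.884 + 2.189 = 5.073 mg/L.

D ≈ 5.07 mg/L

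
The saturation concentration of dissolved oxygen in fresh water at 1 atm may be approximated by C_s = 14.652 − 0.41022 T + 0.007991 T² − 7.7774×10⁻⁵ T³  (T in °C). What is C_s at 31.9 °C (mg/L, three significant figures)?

C_s = 14.652 − 0.41022×31.9 + 0.007991×31.9² − 7.7774×10⁻⁵×31.9³ = 7.173 mg/L.

C_s ≈ 7.17 mg/L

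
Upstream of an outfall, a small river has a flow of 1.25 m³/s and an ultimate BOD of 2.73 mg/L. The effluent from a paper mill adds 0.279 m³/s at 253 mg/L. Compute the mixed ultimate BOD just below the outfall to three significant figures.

Flow-weighted mixing: C = (Q_r C_r + Q_w C_w)/(Q_r + Q_w)
= (1.25×2.73 + 0.279×253)/(1.25 + 0.279) = 74.00/1.529 = 48.40 mg/L.

48.4 mg/L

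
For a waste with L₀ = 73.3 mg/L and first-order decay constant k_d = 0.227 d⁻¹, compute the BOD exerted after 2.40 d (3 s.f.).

y ≈ 30.8 mg/L

y_t = L₀(1 − e^(−k_d t)) = 73.3 × (1 − e^(−0.227×2.40))
= 73.3 × (1 − 0.5800) = 73.3 × 0.4200 = 30.79 mg/L.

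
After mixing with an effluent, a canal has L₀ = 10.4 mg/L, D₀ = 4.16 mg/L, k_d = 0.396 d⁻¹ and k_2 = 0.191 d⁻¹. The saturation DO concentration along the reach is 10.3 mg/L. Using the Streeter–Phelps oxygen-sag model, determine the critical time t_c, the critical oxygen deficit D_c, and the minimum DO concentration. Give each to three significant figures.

t_c = [1/(k_2−k_d)] ln[(k_2/k_d)(1 − D₀(k_2−k_d)/(k_d L₀))]
= [1/(0.191−0.396)] ln[(0.191/0.396)(1 − 4.16×-0.2050/(0.396×10.4))]
= (1/-0.2050) ln[0.4823 × 1.207] = -4.878 × ln(0.5822) = -4.878 × -0.5409 = 2.639 d.
L(t_c) = L₀ e^(−k_d t_c) = 10.4 × 0.3517 = 3.658 mg/L, and at the critical point k_2 D_c = k_d L, so D_c = (0.396/0.191) × 3.658 = 7.584 mg/L.
Minimum DO = C_s − D_c = 10.3 − 7.584 = 2.716 mg/L.

t_c ≈ 2.64 d; D_c ≈ 7.58 mg/L; min DO ≈ 2.72 mg/L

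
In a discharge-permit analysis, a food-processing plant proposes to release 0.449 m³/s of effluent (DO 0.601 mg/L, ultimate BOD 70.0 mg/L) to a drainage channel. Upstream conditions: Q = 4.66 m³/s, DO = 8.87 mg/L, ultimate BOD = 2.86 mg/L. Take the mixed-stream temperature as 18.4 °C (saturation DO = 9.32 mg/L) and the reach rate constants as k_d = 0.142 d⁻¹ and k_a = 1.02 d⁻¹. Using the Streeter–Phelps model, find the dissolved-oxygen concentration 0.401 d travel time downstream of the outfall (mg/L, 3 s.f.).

DO ≈ 8.14 mg/L

Mixed DO = (4.66×8.87 + 0.449×0.601)/(4.66+0.449) = 41.60/5.109 = 8.143 mg/L.
Mixed L₀ = (4.66×2.86 + 0.449×70.0)/(5.109) = 44.76/5.109 = 8.761 mg/L.
Initial deficit D₀ = C_s − DO₀ = 9.32 − 8.143 = 1.177 mg/L.
D(0.401) = [0.142×8.761/(1.02−0.142)](e^(−0.142×0.401) − e^(−1.02×0.401)) + 1.177 e^(−1.02×0.401)
= 1.417 × (0.9446 − 0.6643) + 1.177 × 0.6643 = 1.179 mg/L.
DO = 9.32 − 1.179 = 8.141 mg/L.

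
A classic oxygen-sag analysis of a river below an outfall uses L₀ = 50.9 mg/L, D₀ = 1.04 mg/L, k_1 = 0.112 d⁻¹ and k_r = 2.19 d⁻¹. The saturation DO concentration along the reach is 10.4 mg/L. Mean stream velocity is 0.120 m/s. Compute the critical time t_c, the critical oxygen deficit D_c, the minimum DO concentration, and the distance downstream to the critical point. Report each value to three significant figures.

t_c ≈ 1.20 d; D_c ≈ 2.28 mg/L; min DO ≈ 8.12 mg/L; x_c ≈ 12.5 km

t_c = [1/(k_r−k_1)] ln[(k_r/k_1)(1 − D₀(k_r−k_1)/(k_1 L₀))]
= [1/(2.19−0.112)] ln[(2.19/0.112)(1 − 1.04×2.078/(0.112×50.9))]
= (1/2.078) ln[19.55 × 0.6209] = 0.4812 × ln(12.14) = 0.4812 × 2.497 = 1.201 d.
D_c = (k_1/k_r) L₀ e^(−k_1 t_c) = (0.112/2.19) × 50.9 × e^(−0.112×1.201) = 0.05114 × 50.9 × 0.8741 = 2.275 mg/L.
Minimum DO = C_s − D_c = 10.4 − 2.275 = 8.125 mg/L.
x_c = v t_c = 0.120 m/s × 1.201 d × 86400 s/d = 12460 m ≈ 12.5 km.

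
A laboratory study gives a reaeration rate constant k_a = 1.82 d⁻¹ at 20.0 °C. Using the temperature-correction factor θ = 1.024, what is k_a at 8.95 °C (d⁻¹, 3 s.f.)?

k_a(T₂) = k_a(T₁) · θ^(T₂−T₁) = 1.82 × 1.024^(8.95−20.0)
= 1.82 × 1.024^-11.1 = 1.82 × 0.7695 = 1.400 d⁻¹.

k_a ≈ 1.40 d⁻¹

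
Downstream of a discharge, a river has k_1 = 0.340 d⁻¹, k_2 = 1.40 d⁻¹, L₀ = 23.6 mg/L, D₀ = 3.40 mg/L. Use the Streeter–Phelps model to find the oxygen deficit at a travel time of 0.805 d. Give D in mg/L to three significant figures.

k_1 L₀/(k_2−k_1) = 0.340×23.6/(1.40−0.340) = 8.024/1.060 = 7.570 mg/L.
e^(−k_1 t) = e^(−0.340×0.8050) = 0.7606; e^(−k_2 t) = e^(−1.40×0.8050) = 0.3240.
D = 7.570 × (0.7606 − 0.3240) + 3.40 × 0.3240 = 3.305 + 1.102 = 4.406 mg/L.

D ≈ 4.41 mg/L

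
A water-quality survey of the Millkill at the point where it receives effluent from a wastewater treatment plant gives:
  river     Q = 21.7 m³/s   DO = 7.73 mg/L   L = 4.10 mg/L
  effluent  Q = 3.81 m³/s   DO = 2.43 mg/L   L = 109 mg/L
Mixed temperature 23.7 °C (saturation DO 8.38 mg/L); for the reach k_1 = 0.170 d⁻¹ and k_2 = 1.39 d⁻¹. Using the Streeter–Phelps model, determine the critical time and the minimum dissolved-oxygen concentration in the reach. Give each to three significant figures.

Mixed DO = (21.7×7.73 + 3.81×2.43)/(21.7+3.81) = 177.0/25.51 = 6.938 mg/L.
Mixed L₀ = (21.7×4.10 + 3.81×109)/(25.51) = 504.3/25.51 = 19.77 mg/L.
Initial deficit D₀ = C_s − DO₀ = 8.38 − 6.938 = 1.442 mg/L.
t_c = (1/1.220) ln[(1.39/0.170)(1 − 1.442×1.220/(0.170×19.77))] = 0.8197 × ln(3.897) = 1.115 d.
D_c = (0.170/1.39) × 19.77 × e^(−0.170×1.115) = 0.1223 × 19.77 × 0.8273 = 2.000 mg/L.
Minimum DO = 8.38 − 2.000 = 6.380 mg/L.

t_c ≈ 1.11 d; minimum DO ≈ 6.38 mg/L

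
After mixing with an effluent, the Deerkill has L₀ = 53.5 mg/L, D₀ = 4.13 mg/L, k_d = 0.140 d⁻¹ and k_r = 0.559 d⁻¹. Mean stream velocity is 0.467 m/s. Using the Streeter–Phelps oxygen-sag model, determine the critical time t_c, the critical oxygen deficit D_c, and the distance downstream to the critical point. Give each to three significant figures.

t_c ≈ 2.68 d; D_c ≈ 9.21 mg/L; x_c ≈ 108 km

At the critical point dD/dt = 0, so k_d L₀ e^(−k_d t) = k_r D. Substituting D(t) from the Streeter–Phelps equation and solving for t gives
t_c = ln[(k_r/k_d)(1 − D₀(k_r−k_d)/(k_d L₀))] / (k_r−k_d).
Here k_r−k_d = 0.4190 d⁻¹ and 1 − D₀(k_r−k_d)/(k_d L₀) = 1 − 4.13×0.4190/(0.140×53.5) = 0.7690, so
t_c = ln(3.993 × 0.7690) / 0.4190 = 1.122 / 0.4190 = 2.677 d.
D_c = (k_d/k_r) L₀ e^(−k_d t_c) = (0.140/0.559) × 53.5 × e^(−0.140×2.677) = 0.2504 × 53.5 × 0.6874 = 9.211 mg/L.
x_c = v t_c = 0.467 m/s × 2.677 d × 86400 s/d = 108000 m ≈ 108 km.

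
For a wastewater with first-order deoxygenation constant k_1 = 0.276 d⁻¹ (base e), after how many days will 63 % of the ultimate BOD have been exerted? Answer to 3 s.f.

y/L₀ = 1 − e^(−k_1 t) = 0.63 ⇒ e^(−k_1 t) = 0.370
t = −ln(0.370) / 0.276 = 0.9943 / 0.276 = 3.602 d.

t ≈ 3.60 d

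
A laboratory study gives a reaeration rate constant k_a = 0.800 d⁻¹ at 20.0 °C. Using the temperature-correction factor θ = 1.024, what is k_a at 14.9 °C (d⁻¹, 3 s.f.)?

k_a(T₂) = k_a(T₁) · θ^(T₂−T₁) = 0.800 × 1.024^(14.9−20.0)
= 0.800 × 1.024^-5.10 = 0.800 × 0.8861 = 0.7089 d⁻¹.

k_a ≈ 0.709 d⁻¹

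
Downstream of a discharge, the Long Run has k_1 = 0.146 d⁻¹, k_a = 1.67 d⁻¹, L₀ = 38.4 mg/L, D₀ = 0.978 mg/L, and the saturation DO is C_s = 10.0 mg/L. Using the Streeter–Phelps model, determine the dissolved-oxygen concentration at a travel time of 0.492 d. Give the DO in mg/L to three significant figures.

k_1 L₀/(k_a−k_1) = 0.146×38.4/(1.67−0.146) = 5.606/1.524 = 3.679 mg/L.
e^(−k_1 t) = e^(−0.146×0.4920) = 0.9307; e^(−k_a t) = e^(−1.67×0.4920) = 0.4397.
D = 3.679 × (0.9307 − 0.4397) + 0.978 × 0.4397 = 1.806 + 0.4300 = 2.236 mg/L.
DO = C_s − D = 10.0 − 2.236 = 7.764 mg/L.

DO ≈ 7.76 mg/L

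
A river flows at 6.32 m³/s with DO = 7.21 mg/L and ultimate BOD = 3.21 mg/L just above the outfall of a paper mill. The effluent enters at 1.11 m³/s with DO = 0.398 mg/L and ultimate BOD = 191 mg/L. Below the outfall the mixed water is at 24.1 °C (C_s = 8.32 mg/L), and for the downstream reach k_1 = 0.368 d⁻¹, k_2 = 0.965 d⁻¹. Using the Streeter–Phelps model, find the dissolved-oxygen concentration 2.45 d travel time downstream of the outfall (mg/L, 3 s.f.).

DO ≈ 2.11 mg/L

Mixed DO = (6.32×7.21 + 1.11×0.398)/(6.32+1.11) = 46.01/7.430 = 6.192 mg/L.
Mixed L₀ = (6.32×3.21 + 1.11×191)/(7.430) = 232.3/7.430 = 31.26 mg/L.
Initial deficit D₀ = C_s − DO₀ = 8.32 − 6.192 = 2.128 mg/L.
D(2.45) = [0.368×31.26/(0.965−0.368)](e^(−0.368×2.45) − e^(−0.965×2.45)) + 2.128 e^(−0.965×2.45)
= 19.27 × (0.4059 − 0.09402) + 2.128 × 0.09402 = 6.211 mg/L.
DO = 8.32 − 6.211 = 2.109 mg/L.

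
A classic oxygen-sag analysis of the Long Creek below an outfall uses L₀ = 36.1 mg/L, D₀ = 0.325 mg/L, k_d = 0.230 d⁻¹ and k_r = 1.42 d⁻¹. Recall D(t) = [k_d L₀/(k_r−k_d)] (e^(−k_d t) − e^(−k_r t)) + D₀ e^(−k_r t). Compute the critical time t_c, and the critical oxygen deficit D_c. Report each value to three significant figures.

t_c ≈ 1.49 d; D_c ≈ 4.15 mg/L

t_c = [1/(k_r−k_d)] ln[(k_r/k_d)(1 − D₀(k_r−k_d)/(k_d L₀))]
= [1/(1.42−0.230)] ln[(1.42/0.230)(1 − 0.325×1.190/(0.230×36.1))]
= (1/1.190) ln[6.174 × 0.9534] = 0.8403 × ln(5.886) = 0.8403 × 1.773 = 1.490 d.
D_c = (k_d/k_r) L₀ e^(−k_d t_c) = (0.230/1.42) × 36.1 × e^(−0.230×1.490) = 0.1620 × 36.1 × 0.7099 = 4.151 mg/L.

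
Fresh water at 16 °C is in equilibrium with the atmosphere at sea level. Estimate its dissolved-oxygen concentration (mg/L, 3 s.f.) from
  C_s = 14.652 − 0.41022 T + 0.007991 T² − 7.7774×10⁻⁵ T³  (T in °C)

C_s ≈ 9.82 mg/L

C_s = 14.652 − 0.41022×16 + 0.007991×16² − 7.7774×10⁻⁵×16³ = 9.816 mg/L.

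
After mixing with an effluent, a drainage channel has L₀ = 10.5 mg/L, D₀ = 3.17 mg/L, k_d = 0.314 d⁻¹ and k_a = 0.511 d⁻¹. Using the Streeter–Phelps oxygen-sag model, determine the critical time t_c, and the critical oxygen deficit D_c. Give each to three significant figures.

t_c ≈ 1.41 d; D_c ≈ 4.15 mg/L

At the critical point dD/dt = 0, so k_d L₀ e^(−k_d t) = k_a D. Substituting D(t) from the Streeter–Phelps equation and solving for t gives
t_c = ln[(k_a/k_d)(1 − D₀(k_a−k_d)/(k_d L₀))] / (k_a−k_d).
Here k_a−k_d = 0.1970 d⁻¹ and 1 − D₀(k_a−k_d)/(k_d L₀) = 1 − 3.17×0.1970/(0.314×10.5) = 0.8106, so
t_c = ln(1.627 × 0.8106) / 0.1970 = 0.2770 / 0.1970 = 1.406 d.
D_c = (k_d/k_a) L₀ e^(−k_d t_c) = (0.314/0.511) × 10.5 × e^(−0.314×1.406) = 0.6145 × 10.5 × 0.6431 = 4.149 mg/L.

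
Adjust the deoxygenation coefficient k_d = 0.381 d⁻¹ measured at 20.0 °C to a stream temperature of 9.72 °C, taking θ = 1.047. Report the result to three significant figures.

k_d ≈ 0.238 d⁻¹

k_d(T₂) = k_d(T₁) · θ^(T₂−T₁) = 0.381 × 1.047^(9.72−20.0)
= 0.381 × 1.047^-10.3 = 0.381 × 0.6237 = 0.2376 d⁻¹.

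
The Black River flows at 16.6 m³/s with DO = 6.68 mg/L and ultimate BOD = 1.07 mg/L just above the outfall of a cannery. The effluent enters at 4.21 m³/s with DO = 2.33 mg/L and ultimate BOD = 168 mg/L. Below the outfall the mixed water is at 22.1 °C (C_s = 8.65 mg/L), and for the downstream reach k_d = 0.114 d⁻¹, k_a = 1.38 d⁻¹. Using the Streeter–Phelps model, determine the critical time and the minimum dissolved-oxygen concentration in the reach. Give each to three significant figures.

Mixed DO = (16.6×6.68 + 4.21×2.33)/(16.6+4.21) = 120.7/20.81 = 5.800 mg/L.
Mixed L₀ = (16.6×1.07 + 4.21×168)/(20.81) = 725.0/20.81 = 34.84 mg/L.
Initial deficit D₀ = C_s − DO₀ = 8.65 − 5.800 = 2.850 mg/L.
t_c = (1/1.266) ln[(1.38/0.114)(1 − 2.850×1.266/(0.114×34.84))] = 0.7899 × ln(1.109) = 0.08142 d.
D_c = (0.114/1.38) × 34.84 × e^(−0.114×0.08142) = 0.08261 × 34.84 × 0.9908 = 2.852 mg/L.
Minimum DO = 8.65 − 2.852 = 5.798 mg/L.

t_c ≈ 0.0814 d; minimum DO ≈ 5.80 mg/L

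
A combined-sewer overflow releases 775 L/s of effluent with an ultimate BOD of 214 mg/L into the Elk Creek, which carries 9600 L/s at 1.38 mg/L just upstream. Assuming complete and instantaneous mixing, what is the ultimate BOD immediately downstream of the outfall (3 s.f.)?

17.3 mg/L

Flow-weighted mixing: C = (Q_r C_r + Q_w C_w)/(Q_r + Q_w)
= (9600×1.38 + 775×214)/(9600 + 775) = 179100/10380 = 17.26 mg/L.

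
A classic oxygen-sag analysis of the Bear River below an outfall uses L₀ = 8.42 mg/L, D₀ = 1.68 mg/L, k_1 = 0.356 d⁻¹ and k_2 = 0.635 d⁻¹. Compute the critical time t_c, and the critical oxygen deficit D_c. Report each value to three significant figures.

t_c ≈ 1.46 d; D_c ≈ 2.80 mg/L

With k_2/k_1 = 1.784 and 1 − D₀(k_2−k_1)/(k_1 L₀) = 0.8436,
t_c = ln(1.784 × 0.8436) / (0.635 − 0.356) = ln(1.505) / 0.2790 = 0.4087/0.2790 = 1.465 d.
L(t_c) = L₀ e^(−k_1 t_c) = 8.42 × 0.5937 = 4.999 mg/L, and at the critical point k_2 D_c = k_1 L, so D_c = (0.356/0.635) × 4.999 = 2.802 mg/L.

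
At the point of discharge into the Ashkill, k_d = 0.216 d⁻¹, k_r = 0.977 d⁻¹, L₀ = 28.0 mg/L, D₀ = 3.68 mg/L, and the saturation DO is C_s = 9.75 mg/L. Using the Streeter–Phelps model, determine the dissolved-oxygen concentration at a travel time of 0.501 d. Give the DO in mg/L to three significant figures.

k_d L₀/(k_r−k_d) = 0.216×28.0/(0.977−0.216) = 6.048/0.7610 = 7.947 mg/L.
e^(−k_d t) = e^(−0.216×0.5010) = 0.8974; e^(−k_r t) = e^(−0.977×0.5010) = 0.6129.
D = 7.947 × (0.8974 − 0.6129) + 3.68 × 0.6129 = 2.261 + 2.256 = 4.517 mg/L.
DO = C_s − D = 9.75 − 4.517 = 5.233 mg/L.

DO ≈ 5.23 mg/L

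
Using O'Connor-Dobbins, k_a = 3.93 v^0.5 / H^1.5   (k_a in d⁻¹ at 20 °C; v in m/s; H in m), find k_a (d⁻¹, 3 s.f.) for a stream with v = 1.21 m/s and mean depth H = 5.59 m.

k_a = 3.93 × 1.21^0.5 / 5.59^1.5 = 3.93 × 1.100 / 13.22 = 0.3271 d⁻¹.

k_a ≈ 0.327 d⁻¹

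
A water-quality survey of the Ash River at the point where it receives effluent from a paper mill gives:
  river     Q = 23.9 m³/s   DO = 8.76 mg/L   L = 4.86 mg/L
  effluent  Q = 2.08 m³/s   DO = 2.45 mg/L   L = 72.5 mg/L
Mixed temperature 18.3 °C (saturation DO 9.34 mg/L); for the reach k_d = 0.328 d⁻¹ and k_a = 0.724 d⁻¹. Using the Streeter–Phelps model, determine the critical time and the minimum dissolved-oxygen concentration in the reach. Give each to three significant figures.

t_c ≈ 1.65 d; minimum DO ≈ 6.63 mg/L

Mixed DO = (23.9×8.76 + 2.08×2.45)/(23.9+2.08) = 214.5/25.98 = 8.255 mg/L.
Mixed L₀ = (23.9×4.86 + 2.08×72.5)/(25.98) = 267.0/25.98 = 10.28 mg/L.
Initial deficit D₀ = C_s − DO₀ = 9.34 − 8.255 = 1.085 mg/L.
t_c = (1/0.3960) ln[(0.724/0.328)(1 − 1.085×0.3960/(0.328×10.28))] = 2.525 × ln(1.926) = 1.655 d.
D_c = (0.328/0.724) × 10.28 × e^(−0.328×1.655) = 0.4530 × 10.28 × 0.5811 = 2.705 mg/L.
Minimum DO = 9.34 − 2.705 = 6.635 mg/L.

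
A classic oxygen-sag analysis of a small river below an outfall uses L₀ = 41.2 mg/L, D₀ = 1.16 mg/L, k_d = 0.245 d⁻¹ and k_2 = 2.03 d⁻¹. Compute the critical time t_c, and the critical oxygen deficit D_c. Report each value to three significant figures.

t_c ≈ 1.06 d; D_c ≈ 3.84 mg/L

t_c = [1/(k_2−k_d)] ln[(k_2/k_d)(1 − D₀(k_2−k_d)/(k_d L₀))]
= [1/(2.03−0.245)] ln[(2.03/0.245)(1 − 1.16×1.785/(0.245×41.2))]
= (1/1.785) ln[8.286 × 0.7949] = 0.5602 × ln(6.586) = 0.5602 × 1.885 = 1.056 d.
L(t_c) = L₀ e^(−k_d t_c) = 41.2 × 0.7720 = 31.81 mg/L, and at the critical point k_2 D_c = k_d L, so D_c = (0.245/2.03) × 31.81 = 3.839 mg/L.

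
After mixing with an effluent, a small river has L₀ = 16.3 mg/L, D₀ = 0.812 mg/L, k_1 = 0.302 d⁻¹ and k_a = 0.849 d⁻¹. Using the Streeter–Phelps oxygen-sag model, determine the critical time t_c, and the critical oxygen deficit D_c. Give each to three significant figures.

t_c ≈ 1.72 d; D_c ≈ 3.45 mg/L

t_c = [1/(k_a−k_1)] ln[(k_a/k_1)(1 − D₀(k_a−k_1)/(k_1 L₀))]
= [1/(0.849−0.302)] ln[(0.849/0.302)(1 − 0.812×0.5470/(0.302×16.3))]
= (1/0.5470) ln[2.811 × 0.9098] = 1.828 × ln(2.558) = 1.828 × 0.9391 = 1.717 d.
L(t_c) = L₀ e^(−k_1 t_c) = 16.3 × 0.5954 = 9.706 mg/L, and at the critical point k_a D_c = k_1 L, so D_c = (0.302/0.849) × 9.706 = 3.452 mg/L.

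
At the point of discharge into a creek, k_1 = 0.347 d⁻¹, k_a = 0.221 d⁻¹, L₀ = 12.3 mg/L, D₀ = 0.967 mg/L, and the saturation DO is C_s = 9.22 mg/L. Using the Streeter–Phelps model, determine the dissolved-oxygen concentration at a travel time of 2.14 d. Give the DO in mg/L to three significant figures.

k_1 L₀/(k_a−k_1) = 0.347×12.3/(0.221−0.347) = 4.268/-0.1260 = -33.87 mg/L.
e^(−k_1 t) = e^(−0.347×2.140) = 0.4759; e^(−k_a t) = e^(−0.221×2.140) = 0.6232.
D = -33.87 × (0.4759 − 0.6232) + 0.967 × 0.6232 = 4.989 + 0.6026 = 5.592 mg/L.
DO = C_s − D = 9.22 − 5.592 = 3.628 mg/L.

DO ≈ 3.63 mg/L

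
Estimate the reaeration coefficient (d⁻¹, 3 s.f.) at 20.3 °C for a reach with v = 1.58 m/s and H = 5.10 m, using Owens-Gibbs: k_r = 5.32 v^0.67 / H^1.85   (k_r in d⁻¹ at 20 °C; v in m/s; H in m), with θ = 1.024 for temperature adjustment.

k_r(20) = 5.32 × 1.58^0.67 / 5.10^1.85 = 5.32 × 1.359 / 20.37 = 0.3548 d⁻¹.
k_r(20.3) = 0.3548 × 1.024^(20.3−20) = 0.3548 × 1.007 = 0.3574 d⁻¹.

k_r ≈ 0.357 d⁻¹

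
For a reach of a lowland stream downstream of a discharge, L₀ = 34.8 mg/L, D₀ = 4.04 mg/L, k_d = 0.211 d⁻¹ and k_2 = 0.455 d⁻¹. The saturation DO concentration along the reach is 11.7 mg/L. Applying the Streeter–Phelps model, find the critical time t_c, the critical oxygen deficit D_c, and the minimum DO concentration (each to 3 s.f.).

t_c ≈ 2.56 d; D_c ≈ 9.41 mg/L; min DO ≈ 2.29 mg/L

At the critical point dD/dt = 0, so k_d L₀ e^(−k_d t) = k_2 D. Substituting D(t) from the Streeter–Phelps equation and solving for t gives
t_c = ln[(k_2/k_d)(1 − D₀(k_2−k_d)/(k_d L₀))] / (k_2−k_d).
Here k_2−k_d = 0.2440 d⁻¹ and 1 − D₀(k_2−k_d)/(k_d L₀) = 1 − 4.04×0.2440/(0.211×34.8) = 0.8658, so
t_c = ln(2.156 × 0.8658) / 0.2440 = 0.6243 / 0.2440 = 2.559 d.
D_c = (k_d/k_2) L₀ e^(−k_d t_c) = (0.211/0.455) × 34.8 × e^(−0.211×2.559) = 0.4637 × 34.8 × 0.5828 = 9.406 mg/L.
Minimum DO = C_s − D_c = 11.7 − 9.406 = 2.294 mg/L.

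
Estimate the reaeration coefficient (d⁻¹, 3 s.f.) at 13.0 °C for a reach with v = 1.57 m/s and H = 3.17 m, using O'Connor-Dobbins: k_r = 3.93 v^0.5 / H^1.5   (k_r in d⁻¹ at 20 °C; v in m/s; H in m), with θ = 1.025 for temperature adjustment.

k_r ≈ 0.734 d⁻¹

k_r(20) = 3.93 × 1.57^0.5 / 3.17^1.5 = 3.93 × 1.253 / 5.644 = 0.8725 d⁻¹.
k_r(13.0) = 0.8725 × 1.025^(13.0−20) = 0.8725 × 0.8413 = 0.7340 d⁻¹.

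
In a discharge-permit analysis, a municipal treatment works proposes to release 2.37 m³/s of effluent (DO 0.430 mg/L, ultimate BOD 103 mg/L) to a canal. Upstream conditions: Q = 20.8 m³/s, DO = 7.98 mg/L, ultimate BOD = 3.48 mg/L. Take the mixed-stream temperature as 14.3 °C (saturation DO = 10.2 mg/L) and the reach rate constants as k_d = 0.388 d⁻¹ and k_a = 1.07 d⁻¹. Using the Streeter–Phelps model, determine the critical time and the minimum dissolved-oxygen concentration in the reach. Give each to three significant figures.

t_c ≈ 0.774 d; minimum DO ≈ 6.53 mg/L

Mixed DO = (20.8×7.98 + 2.37×0.430)/(20.8+2.37) = 167.0/23.17 = 7.208 mg/L.
Mixed L₀ = (20.8×3.48 + 2.37×103)/(23.17) = 316.5/23.17 = 13.66 mg/L.
Initial deficit D₀ = C_s − DO₀ = 10.2 − 7.208 = 2.992 mg/L.
t_c = (1/0.6820) ln[(1.07/0.388)(1 − 2.992×0.6820/(0.388×13.66))] = 1.466 × ln(1.696) = 0.7745 d.
D_c = (0.388/1.07) × 13.66 × e^(−0.388×0.7745) = 0.3626 × 13.66 × 0.7404 = 3.668 mg/L.
Minimum DO = 10.2 − 3.668 = 6.532 mg/L.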